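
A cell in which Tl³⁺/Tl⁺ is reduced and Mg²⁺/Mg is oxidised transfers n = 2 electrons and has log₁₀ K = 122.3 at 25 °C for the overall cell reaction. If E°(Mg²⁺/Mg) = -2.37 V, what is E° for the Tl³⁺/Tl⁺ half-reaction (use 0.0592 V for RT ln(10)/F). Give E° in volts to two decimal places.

E°cell = (0.0592/n)·log K = (0.0592/2)(122.3) = +3.620 V.
Since Tl³⁺/Tl⁺ is the cathode and Mg²⁺/Mg the anode, E°cell = E°(Tl³⁺/Tl⁺) − E°(Mg²⁺/Mg).
So E°(Tl³⁺/Tl⁺) = E°cell + E°(Mg²⁺/Mg) = +3.620 + (-2.37) = +1.25 V.

+1.25 V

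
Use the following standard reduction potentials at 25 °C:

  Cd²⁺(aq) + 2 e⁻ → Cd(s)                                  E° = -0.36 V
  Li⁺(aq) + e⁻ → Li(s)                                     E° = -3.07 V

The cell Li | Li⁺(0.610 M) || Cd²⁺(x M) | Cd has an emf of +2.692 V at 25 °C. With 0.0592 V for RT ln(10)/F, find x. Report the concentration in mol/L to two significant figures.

0.092 M

Cd²⁺/Cd is the cathode, Li⁺/Li the anode: E°cell = +2.71 V, n = 2.
Overall reaction: Cd²⁺(aq) + 2 Li(s) → Cd(s) + 2 Li⁺(aq); Q = [Li⁺]^2/[Cd²⁺]^1.
From E = E° − (0.0592/n) log Q: log Q = (E° − E)·n/0.0592 = (+2.71 − (+2.692))·2/0.0592 = 0.6081.
So 1·log[Cd²⁺] = 2·log(0.61) − log Q = -0.4293 − (0.6081) = -1.0374; [Cd²⁺] = 10^(-1.0374) ≈ 0.092 M.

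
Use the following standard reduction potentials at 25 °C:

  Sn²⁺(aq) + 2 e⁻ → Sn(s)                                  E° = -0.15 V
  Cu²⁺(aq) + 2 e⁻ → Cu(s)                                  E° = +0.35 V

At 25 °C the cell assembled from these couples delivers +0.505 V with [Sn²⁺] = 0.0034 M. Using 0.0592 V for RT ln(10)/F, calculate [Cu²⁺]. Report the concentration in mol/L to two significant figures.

0.0050 M

Cu²⁺/Cu is the cathode, Sn²⁺/Sn the anode: E°cell = +0.50 V, n = 2.
Overall reaction: Cu²⁺(aq) + Sn(s) → Cu(s) + Sn²⁺(aq); Q = [Sn²⁺]^1/[Cu²⁺]^1.
From E = E° − (0.0592/n) log Q: log Q = (E° − E)·n/0.0592 = (+0.50 − (+0.505))·2/0.0592 = -0.1689.
So 1·log[Cu²⁺] = 1·log(0.0034) − log Q = -2.4685 − (-0.1689) = -2.2996; [Cu²⁺] = 10^(-2.2996) ≈ 0.0050 M.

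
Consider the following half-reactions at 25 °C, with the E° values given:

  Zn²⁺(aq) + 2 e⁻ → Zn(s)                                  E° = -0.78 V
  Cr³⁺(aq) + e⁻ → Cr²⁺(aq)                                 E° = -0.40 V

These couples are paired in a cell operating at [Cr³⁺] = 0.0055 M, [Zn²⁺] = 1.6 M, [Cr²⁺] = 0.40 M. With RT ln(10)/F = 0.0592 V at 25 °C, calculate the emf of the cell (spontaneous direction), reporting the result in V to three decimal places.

Cr³⁺/Cr²⁺ is the cathode (higher E°), Zn²⁺/Zn the anode: E°cell = -0.40 − (-0.78) = +0.38 V, n = 2.
Overall: 2 Cr³⁺(aq) + Zn(s) → 2 Cr²⁺(aq) + Zn²⁺(aq)
Q = [Cr²⁺]^2·[Zn²⁺] / ([Cr³⁺]^2); log Q = 3.928.
E = E° − (0.0592/n) log Q = +0.38 − (0.0592/2)(3.928) = +0.264 V.

+0.264 V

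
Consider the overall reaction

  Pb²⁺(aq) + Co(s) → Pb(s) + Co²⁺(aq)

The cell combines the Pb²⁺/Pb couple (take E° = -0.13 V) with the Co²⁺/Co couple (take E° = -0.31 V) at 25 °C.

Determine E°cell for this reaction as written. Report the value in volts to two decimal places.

+0.18 V

The Pb²⁺/Pb couple has the higher reduction potential, so it is the cathode; Co²⁺/Co is oxidised at the anode.
E°cell = E°(cathode) − E°(anode) = (-0.13) − (-0.31) = +0.18 V.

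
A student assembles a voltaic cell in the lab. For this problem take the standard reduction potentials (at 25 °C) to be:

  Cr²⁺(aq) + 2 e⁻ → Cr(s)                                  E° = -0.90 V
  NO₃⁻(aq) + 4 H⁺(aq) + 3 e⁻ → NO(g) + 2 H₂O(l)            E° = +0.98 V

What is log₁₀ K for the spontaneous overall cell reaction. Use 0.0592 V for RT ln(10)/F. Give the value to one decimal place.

190.5

Cathode: NO₃⁻/NO; anode: Cr²⁺/Cr. E°cell = +1.88 V, n = 6.
log K = nE°cell / 0.0592 = (6)(+1.88) / 0.0592 = 190.5.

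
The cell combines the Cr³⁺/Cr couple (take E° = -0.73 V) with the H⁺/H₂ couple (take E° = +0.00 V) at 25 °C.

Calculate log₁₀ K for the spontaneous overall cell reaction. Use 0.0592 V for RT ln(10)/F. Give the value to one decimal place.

Cathode: H⁺/H₂; anode: Cr³⁺/Cr. E°cell = +0.73 V, n = 6.
log K = nE°cell / 0.0592 = (6)(+0.73) / 0.0592 = 74.0.

74.0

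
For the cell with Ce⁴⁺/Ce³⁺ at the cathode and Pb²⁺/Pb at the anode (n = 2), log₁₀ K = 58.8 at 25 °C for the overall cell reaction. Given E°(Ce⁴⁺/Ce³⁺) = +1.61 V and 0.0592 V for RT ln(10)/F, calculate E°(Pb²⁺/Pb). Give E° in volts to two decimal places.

E°cell = (0.0592/n)·log K = (0.0592/2)(58.8) = +1.740 V.
Since Ce⁴⁺/Ce³⁺ is the cathode and Pb²⁺/Pb the anode, E°cell = E°(Ce⁴⁺/Ce³⁺) − E°(Pb²⁺/Pb).
So E°(Pb²⁺/Pb) = E°(Ce⁴⁺/Ce³⁺) − E°cell = (+1.61) − (+1.740) = -0.13 V.

-0.13 V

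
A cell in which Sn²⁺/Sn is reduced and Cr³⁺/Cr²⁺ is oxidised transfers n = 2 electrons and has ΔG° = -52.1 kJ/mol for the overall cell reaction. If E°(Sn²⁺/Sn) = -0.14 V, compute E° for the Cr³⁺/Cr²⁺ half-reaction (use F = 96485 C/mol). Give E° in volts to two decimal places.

E°cell = −ΔG°/(nF) = −(-52.1×10³)/((2)(96485)) = +0.270 V.
Since Sn²⁺/Sn is the cathode and Cr³⁺/Cr²⁺ the anode, E°cell = E°(Sn²⁺/Sn) − E°(Cr³⁺/Cr²⁺).
So E°(Cr³⁺/Cr²⁺) = E°(Sn²⁺/Sn) − E°cell = (-0.14) − (+0.270) = -0.41 V.

-0.41 V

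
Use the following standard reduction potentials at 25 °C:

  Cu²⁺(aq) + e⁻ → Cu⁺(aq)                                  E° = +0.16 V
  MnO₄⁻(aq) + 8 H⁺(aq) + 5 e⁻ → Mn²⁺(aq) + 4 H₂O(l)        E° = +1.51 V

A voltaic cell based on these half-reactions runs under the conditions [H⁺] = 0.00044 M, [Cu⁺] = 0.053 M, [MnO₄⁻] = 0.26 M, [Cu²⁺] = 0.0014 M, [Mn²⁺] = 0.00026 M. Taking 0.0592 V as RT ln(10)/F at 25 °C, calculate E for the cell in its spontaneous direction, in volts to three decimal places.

+1.161 V

MnO₄⁻/Mn²⁺ is the cathode (higher E°), Cu²⁺/Cu⁺ the anode: E°cell = +1.51 − (+0.16) = +1.35 V, n = 5.
Overall: MnO₄⁻(aq) + 8 H⁺(aq) + 5 Cu⁺(aq) → Mn²⁺(aq) + 4 H₂O(l) + 5 Cu²⁺(aq)
Q = [Mn²⁺]·[Cu²⁺]^5 / ([MnO₄⁻]·[H⁺]^8·[Cu⁺]^5); log Q = 15.962.
E = E° − (0.0592/n) log Q = +1.35 − (0.0592/5)(15.962) = +1.161 V.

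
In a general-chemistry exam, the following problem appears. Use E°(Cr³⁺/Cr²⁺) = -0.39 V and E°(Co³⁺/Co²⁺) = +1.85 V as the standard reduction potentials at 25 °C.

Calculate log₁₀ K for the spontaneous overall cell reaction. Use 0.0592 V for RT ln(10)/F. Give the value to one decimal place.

Cathode: Co³⁺/Co²⁺; anode: Cr³⁺/Cr²⁺. E°cell = +2.24 V, n = 1.
log K = nE°cell / 0.0592 = (1)(+2.24) / 0.0592 = 37.8.

37.8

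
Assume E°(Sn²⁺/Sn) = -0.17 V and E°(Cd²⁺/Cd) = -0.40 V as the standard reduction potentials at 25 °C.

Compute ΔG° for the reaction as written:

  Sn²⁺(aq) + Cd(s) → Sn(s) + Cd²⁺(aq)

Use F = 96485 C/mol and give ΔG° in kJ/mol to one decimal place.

-44.4 kJ/mol

As written, Sn²⁺/Sn is reduced (cathode) and Cd²⁺/Cd is oxidised (anode), so E°cell = (-0.17) − (-0.40) = +0.23 V.
Balancing electrons gives n = 2.
ΔG° = −nFE° = −(2)(96485)(+0.23) = -44,383 J = -44.4 kJ/mol.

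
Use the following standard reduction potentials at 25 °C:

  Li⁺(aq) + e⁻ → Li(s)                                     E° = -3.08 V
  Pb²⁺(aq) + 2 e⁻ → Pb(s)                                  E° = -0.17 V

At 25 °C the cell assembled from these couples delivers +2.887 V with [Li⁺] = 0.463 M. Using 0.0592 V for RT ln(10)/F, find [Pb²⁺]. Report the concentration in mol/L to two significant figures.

0.036 M

Pb²⁺/Pb is the cathode, Li⁺/Li the anode: E°cell = +2.91 V, n = 2.
Overall reaction: Pb²⁺(aq) + 2 Li(s) → Pb(s) + 2 Li⁺(aq); Q = [Li⁺]^2/[Pb²⁺]^1.
From E = E° − (0.0592/n) log Q: log Q = (E° − E)·n/0.0592 = (+2.91 − (+2.887))·2/0.0592 = 0.7770.
So 1·log[Pb²⁺] = 2·log(0.463) − log Q = -0.6688 − (0.7770) = -1.4458; [Pb²⁺] = 10^(-1.4458) ≈ 0.036 M.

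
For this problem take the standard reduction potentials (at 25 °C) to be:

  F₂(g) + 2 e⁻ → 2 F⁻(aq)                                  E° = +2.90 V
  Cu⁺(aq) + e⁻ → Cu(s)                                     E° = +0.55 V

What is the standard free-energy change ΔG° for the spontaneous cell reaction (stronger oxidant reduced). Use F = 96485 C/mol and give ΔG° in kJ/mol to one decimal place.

-453.5 kJ/mol

F₂/F⁻ (E° = +2.90 V) is the cathode; Cu⁺/Cu (E° = +0.55 V) is the anode, so E°cell = +2.35 V.
Balancing electrons gives n = 2 (lcm of 2 and 1).
ΔG° = −nFE° = −(2)(96485)(+2.35) = -453,480 J = -453.5 kJ/mol.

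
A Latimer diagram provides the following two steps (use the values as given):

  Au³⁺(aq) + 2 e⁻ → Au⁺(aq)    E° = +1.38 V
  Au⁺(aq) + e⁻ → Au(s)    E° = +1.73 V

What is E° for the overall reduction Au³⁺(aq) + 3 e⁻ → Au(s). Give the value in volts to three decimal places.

Since ΔG° = −nFE° is additive over sequential reductions, n₃E°₃ = n₁E°₁ + n₂E°₂.
E°₃ = (2×+1.38 + 1×+1.73) / 3 = (+4.490) / 3 = +1.497 V.

+1.497 V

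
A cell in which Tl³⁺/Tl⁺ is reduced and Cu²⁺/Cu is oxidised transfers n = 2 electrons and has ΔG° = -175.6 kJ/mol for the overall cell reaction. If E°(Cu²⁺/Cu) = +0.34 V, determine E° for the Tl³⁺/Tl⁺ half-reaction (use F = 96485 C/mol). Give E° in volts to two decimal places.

+1.25 V

E°cell = −ΔG°/(nF) = −(-175.6×10³)/((2)(96485)) = +0.910 V.
Since Tl³⁺/Tl⁺ is the cathode and Cu²⁺/Cu the anode, E°cell = E°(Tl³⁺/Tl⁺) − E°(Cu²⁺/Cu).
So E°(Tl³⁺/Tl⁺) = E°cell + E°(Cu²⁺/Cu) = +0.910 + (+0.34) = +1.25 V.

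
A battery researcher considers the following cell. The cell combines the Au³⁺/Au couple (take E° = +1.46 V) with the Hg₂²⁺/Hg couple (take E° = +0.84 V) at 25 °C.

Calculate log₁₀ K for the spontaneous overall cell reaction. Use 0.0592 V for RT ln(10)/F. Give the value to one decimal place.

Cathode: Au³⁺/Au; anode: Hg₂²⁺/Hg. E°cell = +0.62 V, n = 6.
log K = nE°cell / 0.0592 = (6)(+0.62) / 0.0592 = 62.8.

62.8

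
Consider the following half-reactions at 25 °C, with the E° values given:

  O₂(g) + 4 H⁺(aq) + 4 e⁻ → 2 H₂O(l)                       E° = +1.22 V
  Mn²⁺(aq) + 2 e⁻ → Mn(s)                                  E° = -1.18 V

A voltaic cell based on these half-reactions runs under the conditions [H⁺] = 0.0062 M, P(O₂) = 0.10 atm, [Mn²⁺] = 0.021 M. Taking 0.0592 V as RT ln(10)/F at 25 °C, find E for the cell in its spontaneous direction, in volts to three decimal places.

+2.304 V

O₂/H₂O is the cathode (higher E°), Mn²⁺/Mn the anode: E°cell = +1.22 − (-1.18) = +2.40 V, n = 4.
Overall: O₂(g) + 4 H⁺(aq) + 2 Mn(s) → 2 H₂O(l) + 2 Mn²⁺(aq)
Q = [Mn²⁺]^2 / (P(O₂)·[H⁺]^4); log Q = 6.475.
E = E° − (0.0592/n) log Q = +2.40 − (0.0592/4)(6.475) = +2.304 V.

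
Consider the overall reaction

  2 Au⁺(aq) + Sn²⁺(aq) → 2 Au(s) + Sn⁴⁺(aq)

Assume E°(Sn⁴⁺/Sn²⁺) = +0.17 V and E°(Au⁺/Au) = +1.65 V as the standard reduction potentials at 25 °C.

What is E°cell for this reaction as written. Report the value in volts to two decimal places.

The Au⁺/Au couple has the higher reduction potential, so it is the cathode; Sn⁴⁺/Sn²⁺ is oxidised at the anode.
E°cell = E°(cathode) − E°(anode) = (+1.65) − (+0.17) = +1.48 V.

+1.48 V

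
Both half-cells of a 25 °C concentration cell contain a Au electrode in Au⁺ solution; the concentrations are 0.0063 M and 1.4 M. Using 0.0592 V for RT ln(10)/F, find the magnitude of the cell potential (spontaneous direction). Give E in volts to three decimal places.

+0.139 V

For a concentration cell E°cell = 0. The 1.4 M side is the cathode (reduction is favoured where [Au⁺] is higher).
With n = 1, E = −(0.0592/1) log([Au⁺]ₐₙ/[Au⁺]꜀ₐₜ) = −(0.0592/1) log(0.0063/1.4) = −(0.0592/1)(-2.347) = +0.139 V.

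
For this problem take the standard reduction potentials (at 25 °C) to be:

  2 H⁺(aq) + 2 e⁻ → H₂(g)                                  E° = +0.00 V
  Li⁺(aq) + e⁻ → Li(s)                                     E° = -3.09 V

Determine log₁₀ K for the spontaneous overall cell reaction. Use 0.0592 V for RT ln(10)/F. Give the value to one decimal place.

Cathode: H⁺/H₂; anode: Li⁺/Li. E°cell = +3.09 V, n = 2.
log K = nE°cell / 0.0592 = (2)(+3.09) / 0.0592 = 104.4.

104.4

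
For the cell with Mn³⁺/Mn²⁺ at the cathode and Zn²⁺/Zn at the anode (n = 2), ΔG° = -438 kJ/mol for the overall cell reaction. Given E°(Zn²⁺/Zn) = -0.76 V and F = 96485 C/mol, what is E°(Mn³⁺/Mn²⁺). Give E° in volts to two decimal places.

+1.51 V

E°cell = −ΔG°/(nF) = −(-438×10³)/((2)(96485)) = +2.270 V.
Since Mn³⁺/Mn²⁺ is the cathode and Zn²⁺/Zn the anode, E°cell = E°(Mn³⁺/Mn²⁺) − E°(Zn²⁺/Zn).
So E°(Mn³⁺/Mn²⁺) = E°cell + E°(Zn²⁺/Zn) = +2.270 + (-0.76) = +1.51 V.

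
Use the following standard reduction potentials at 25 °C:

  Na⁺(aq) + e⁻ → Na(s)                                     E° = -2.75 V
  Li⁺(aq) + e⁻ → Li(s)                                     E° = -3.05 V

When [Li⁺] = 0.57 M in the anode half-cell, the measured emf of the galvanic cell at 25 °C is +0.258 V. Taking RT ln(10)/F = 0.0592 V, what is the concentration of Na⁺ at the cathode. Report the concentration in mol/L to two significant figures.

0.11 M

Na⁺/Na is the cathode, Li⁺/Li the anode: E°cell = +0.30 V, n = 1.
Overall reaction: Na⁺(aq) + Li(s) → Na(s) + Li⁺(aq); Q = [Li⁺]^1/[Na⁺]^1.
From E = E° − (0.0592/n) log Q: log Q = (E° − E)·n/0.0592 = (+0.30 − (+0.258))·1/0.0592 = 0.7095.
So 1·log[Na⁺] = 1·log(0.57) − log Q = -0.2441 − (0.7095) = -0.9536; [Na⁺] = 10^(-0.9536) ≈ 0.11 M.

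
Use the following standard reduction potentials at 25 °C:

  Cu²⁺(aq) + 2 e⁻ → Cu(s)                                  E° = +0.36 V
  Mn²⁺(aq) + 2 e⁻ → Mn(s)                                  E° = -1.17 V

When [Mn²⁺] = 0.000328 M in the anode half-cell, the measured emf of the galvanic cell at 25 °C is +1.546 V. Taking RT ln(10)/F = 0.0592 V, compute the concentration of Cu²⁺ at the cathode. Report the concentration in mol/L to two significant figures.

0.0011 M

Cu²⁺/Cu is the cathode, Mn²⁺/Mn the anode: E°cell = +1.53 V, n = 2.
Overall reaction: Cu²⁺(aq) + Mn(s) → Cu(s) + Mn²⁺(aq); Q = [Mn²⁺]^1/[Cu²⁺]^1.
From E = E° − (0.0592/n) log Q: log Q = (E° − E)·n/0.0592 = (+1.53 − (+1.546))·2/0.0592 = -0.5405.
So 1·log[Cu²⁺] = 1·log(0.000328) − log Q = -3.4841 − (-0.5405) = -2.9436; [Cu²⁺] = 10^(-2.9436) ≈ 0.0011 M.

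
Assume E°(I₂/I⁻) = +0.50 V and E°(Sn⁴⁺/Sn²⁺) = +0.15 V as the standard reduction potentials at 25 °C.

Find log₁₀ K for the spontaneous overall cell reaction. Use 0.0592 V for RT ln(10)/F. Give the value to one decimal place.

Cathode: I₂/I⁻; anode: Sn⁴⁺/Sn²⁺. E°cell = +0.35 V, n = 2.
log K = nE°cell / 0.0592 = (2)(+0.35) / 0.0592 = 11.8.

11.8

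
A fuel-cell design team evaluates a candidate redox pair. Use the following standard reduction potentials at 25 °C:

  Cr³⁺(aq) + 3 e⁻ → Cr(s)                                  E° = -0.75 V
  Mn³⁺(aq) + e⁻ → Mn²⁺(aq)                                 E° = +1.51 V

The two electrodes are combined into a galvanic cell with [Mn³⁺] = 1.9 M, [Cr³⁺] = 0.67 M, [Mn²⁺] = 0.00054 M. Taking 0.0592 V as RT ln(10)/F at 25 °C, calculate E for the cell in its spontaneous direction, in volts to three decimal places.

Mn³⁺/Mn²⁺ is the cathode (higher E°), Cr³⁺/Cr the anode: E°cell = +1.51 − (-0.75) = +2.26 V, n = 3.
Overall: 3 Mn³⁺(aq) + Cr(s) → 3 Mn²⁺(aq) + Cr³⁺(aq)
Q = [Mn²⁺]^3·[Cr³⁺] / ([Mn³⁺]^3); log Q = -10.813.
E = E° − (0.0592/n) log Q = +2.26 − (0.0592/3)(-10.813) = +2.473 V.

+2.473 V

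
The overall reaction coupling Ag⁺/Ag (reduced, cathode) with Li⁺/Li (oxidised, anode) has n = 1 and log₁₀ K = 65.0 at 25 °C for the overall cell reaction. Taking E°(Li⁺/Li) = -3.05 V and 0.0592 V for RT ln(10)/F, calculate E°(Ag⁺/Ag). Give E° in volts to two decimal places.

E°cell = (0.0592/n)·log K = (0.0592/1)(65.0) = +3.848 V.
Since Ag⁺/Ag is the cathode and Li⁺/Li the anode, E°cell = E°(Ag⁺/Ag) − E°(Li⁺/Li).
So E°(Ag⁺/Ag) = E°cell + E°(Li⁺/Li) = +3.848 + (-3.05) = +0.80 V.

+0.80 V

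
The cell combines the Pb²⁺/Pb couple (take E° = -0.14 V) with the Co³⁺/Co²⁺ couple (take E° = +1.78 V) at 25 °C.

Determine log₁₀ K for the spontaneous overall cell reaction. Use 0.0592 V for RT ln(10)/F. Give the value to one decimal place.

Cathode: Co³⁺/Co²⁺; anode: Pb²⁺/Pb. E°cell = +1.92 V, n = 2.
log K = nE°cell / 0.0592 = (2)(+1.92) / 0.0592 = 64.9.

64.9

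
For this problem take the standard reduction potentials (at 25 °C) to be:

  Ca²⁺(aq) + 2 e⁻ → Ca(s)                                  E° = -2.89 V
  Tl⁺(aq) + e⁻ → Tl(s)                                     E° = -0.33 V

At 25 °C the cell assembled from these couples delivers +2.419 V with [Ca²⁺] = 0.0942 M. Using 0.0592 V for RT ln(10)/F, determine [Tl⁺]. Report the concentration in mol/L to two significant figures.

0.0013 M

Tl⁺/Tl is the cathode, Ca²⁺/Ca the anode: E°cell = +2.56 V, n = 2.
Overall reaction: 2 Tl⁺(aq) + Ca(s) → 2 Tl(s) + Ca²⁺(aq); Q = [Ca²⁺]^1/[Tl⁺]^2.
From E = E° − (0.0592/n) log Q: log Q = (E° − E)·n/0.0592 = (+2.56 − (+2.419))·2/0.0592 = 4.7635.
So 2·log[Tl⁺] = 1·log(0.0942) − log Q = -1.0259 − (4.7635) = -5.7894; log[Tl⁺] = -5.7894 / 2 = -2.8947; [Tl⁺] = 10^(-2.8947) ≈ 0.0013 M.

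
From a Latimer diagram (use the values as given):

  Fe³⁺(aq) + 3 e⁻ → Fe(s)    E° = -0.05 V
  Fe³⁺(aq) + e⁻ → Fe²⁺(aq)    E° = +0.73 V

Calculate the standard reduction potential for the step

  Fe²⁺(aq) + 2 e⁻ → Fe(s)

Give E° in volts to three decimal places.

-0.440 V

Sequential free energies add, so n₃E°₃ = n₁E°₁ + n₂E°₂.
With n₃ = 3, and the known step contributing 1×(+0.73) V, the unknown satisfies 2·E° = 3×(-0.05) − 1×(+0.73) = -0.880.
E° = -0.880 / 2 = -0.440 V.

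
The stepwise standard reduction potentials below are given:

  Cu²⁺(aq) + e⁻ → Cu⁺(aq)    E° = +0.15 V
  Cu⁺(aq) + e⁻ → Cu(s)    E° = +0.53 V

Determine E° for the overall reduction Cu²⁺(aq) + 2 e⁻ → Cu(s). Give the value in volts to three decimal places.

Since ΔG° = −nFE° is additive over sequential reductions, n₃E°₃ = n₁E°₁ + n₂E°₂.
E°₃ = (1×+0.15 + 1×+0.53) / 2 = (+0.680) / 2 = +0.340 V.

+0.340 V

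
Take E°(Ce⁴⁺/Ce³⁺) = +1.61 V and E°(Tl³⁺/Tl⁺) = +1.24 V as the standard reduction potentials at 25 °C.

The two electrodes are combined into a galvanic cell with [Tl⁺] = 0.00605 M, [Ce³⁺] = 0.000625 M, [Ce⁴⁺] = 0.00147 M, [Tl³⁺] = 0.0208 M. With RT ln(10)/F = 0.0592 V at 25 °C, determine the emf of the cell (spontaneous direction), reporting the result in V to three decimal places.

Ce⁴⁺/Ce³⁺ is the cathode (higher E°), Tl³⁺/Tl⁺ the anode: E°cell = +1.61 − (+1.24) = +0.37 V, n = 2.
Overall: 2 Ce⁴⁺(aq) + Tl⁺(aq) → 2 Ce³⁺(aq) + Tl³⁺(aq)
Q = [Ce³⁺]^2·[Tl³⁺] / ([Ce⁴⁺]^2·[Tl⁺]); log Q = -0.207.
E = E° − (0.0592/n) log Q = +0.37 − (0.0592/2)(-0.207) = +0.376 V.

+0.376 V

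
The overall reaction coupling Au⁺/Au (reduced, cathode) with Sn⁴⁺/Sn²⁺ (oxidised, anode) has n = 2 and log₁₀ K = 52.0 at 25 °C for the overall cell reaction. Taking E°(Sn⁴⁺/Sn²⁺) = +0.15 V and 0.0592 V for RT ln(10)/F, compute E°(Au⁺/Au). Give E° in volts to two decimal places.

+1.69 V

E°cell = (0.0592/n)·log K = (0.0592/2)(52.0) = +1.539 V.
Since Au⁺/Au is the cathode and Sn⁴⁺/Sn²⁺ the anode, E°cell = E°(Au⁺/Au) − E°(Sn⁴⁺/Sn²⁺).
So E°(Au⁺/Au) = E°cell + E°(Sn⁴⁺/Sn²⁺) = +1.539 + (+0.15) = +1.69 V.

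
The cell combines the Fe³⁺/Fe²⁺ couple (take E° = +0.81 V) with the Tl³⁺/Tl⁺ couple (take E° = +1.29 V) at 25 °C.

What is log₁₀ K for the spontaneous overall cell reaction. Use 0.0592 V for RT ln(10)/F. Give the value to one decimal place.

16.2

Cathode: Tl³⁺/Tl⁺; anode: Fe³⁺/Fe²⁺. E°cell = +0.48 V, n = 2.
log K = nE°cell / 0.0592 = (2)(+0.48) / 0.0592 = 16.2.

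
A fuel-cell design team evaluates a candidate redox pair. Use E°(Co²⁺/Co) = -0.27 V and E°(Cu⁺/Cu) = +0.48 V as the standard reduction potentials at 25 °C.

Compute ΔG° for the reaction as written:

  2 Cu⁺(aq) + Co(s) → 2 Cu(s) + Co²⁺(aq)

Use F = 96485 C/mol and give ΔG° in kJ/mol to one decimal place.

As written, Cu⁺/Cu is reduced (cathode) and Co²⁺/Co is oxidised (anode), so E°cell = (+0.48) − (-0.27) = +0.75 V.
Balancing electrons gives n = 2.
ΔG° = −nFE° = −(2)(96485)(+0.75) = -144,728 J = -144.7 kJ/mol.

-144.7 kJ/mol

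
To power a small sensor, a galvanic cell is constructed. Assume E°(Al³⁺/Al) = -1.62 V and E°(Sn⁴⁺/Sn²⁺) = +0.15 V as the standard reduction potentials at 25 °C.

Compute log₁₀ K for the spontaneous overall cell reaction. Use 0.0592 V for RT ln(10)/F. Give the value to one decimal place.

Cathode: Sn⁴⁺/Sn²⁺; anode: Al³⁺/Al. E°cell = +1.77 V, n = 6.
log K = nE°cell / 0.0592 = (6)(+1.77) / 0.0592 = 179.4.

179.4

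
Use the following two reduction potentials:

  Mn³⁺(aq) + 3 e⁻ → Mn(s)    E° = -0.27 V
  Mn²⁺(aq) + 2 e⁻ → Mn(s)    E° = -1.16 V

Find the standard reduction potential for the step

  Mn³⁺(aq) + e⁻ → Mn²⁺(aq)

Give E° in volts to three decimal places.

+1.510 V

Sequential free energies add, so n₃E°₃ = n₁E°₁ + n₂E°₂.
With n₃ = 3, and the known step contributing 2×(-1.16) V, the unknown satisfies 1·E° = 3×(-0.27) − 2×(-1.16) = +1.510.
E° = +1.510 / 1 = +1.510 V.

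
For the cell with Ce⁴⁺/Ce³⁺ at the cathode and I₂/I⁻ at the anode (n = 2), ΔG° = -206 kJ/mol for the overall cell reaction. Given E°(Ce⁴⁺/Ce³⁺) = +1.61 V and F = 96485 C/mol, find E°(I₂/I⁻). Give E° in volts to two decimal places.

E°cell = −ΔG°/(nF) = −(-206×10³)/((2)(96485)) = +1.068 V.
Since Ce⁴⁺/Ce³⁺ is the cathode and I₂/I⁻ the anode, E°cell = E°(Ce⁴⁺/Ce³⁺) − E°(I₂/I⁻).
So E°(I₂/I⁻) = E°(Ce⁴⁺/Ce³⁺) − E°cell = (+1.61) − (+1.068) = +0.54 V.

+0.54 V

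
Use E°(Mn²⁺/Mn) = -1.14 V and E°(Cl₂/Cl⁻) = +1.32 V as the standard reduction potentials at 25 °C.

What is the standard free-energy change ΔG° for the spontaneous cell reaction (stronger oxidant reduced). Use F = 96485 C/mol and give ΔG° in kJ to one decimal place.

-474.7 kJ

Cl₂/Cl⁻ (E° = +1.32 V) is the cathode; Mn²⁺/Mn (E° = -1.14 V) is the anode, so E°cell = +2.46 V.
Balancing electrons gives n = 2 (lcm of 2 and 2).
ΔG° = −nFE° = −(2)(96485)(+2.46) = -474,706 J = -474.7 kJ.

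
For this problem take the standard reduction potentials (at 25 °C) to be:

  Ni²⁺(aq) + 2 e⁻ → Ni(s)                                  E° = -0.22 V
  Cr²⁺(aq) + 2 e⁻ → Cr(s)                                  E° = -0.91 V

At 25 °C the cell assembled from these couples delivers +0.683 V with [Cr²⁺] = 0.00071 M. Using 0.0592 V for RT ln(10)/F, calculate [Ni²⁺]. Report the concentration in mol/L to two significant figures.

Ni²⁺/Ni is the cathode, Cr²⁺/Cr the anode: E°cell = +0.69 V, n = 2.
Overall reaction: Ni²⁺(aq) + Cr(s) → Ni(s) + Cr²⁺(aq); Q = [Cr²⁺]^1/[Ni²⁺]^1.
From E = E° − (0.0592/n) log Q: log Q = (E° − E)·n/0.0592 = (+0.69 − (+0.683))·2/0.0592 = 0.2365.
So 1·log[Ni²⁺] = 1·log(0.00071) − log Q = -3.1487 − (0.2365) = -3.3852; [Ni²⁺] = 10^(-3.3852) ≈ 0.00041 M.

0.00041 M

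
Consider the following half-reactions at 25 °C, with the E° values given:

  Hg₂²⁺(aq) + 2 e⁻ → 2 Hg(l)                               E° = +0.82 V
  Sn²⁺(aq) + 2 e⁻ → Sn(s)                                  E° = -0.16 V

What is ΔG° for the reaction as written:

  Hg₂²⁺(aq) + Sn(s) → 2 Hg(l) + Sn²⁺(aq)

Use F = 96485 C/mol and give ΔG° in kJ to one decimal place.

As written, Hg₂²⁺/Hg is reduced (cathode) and Sn²⁺/Sn is oxidised (anode), so E°cell = (+0.82) − (-0.16) = +0.98 V.
Balancing electrons gives n = 2.
ΔG° = −nFE° = −(2)(96485)(+0.98) = -189,111 J = -189.1 kJ.

-189.1 kJ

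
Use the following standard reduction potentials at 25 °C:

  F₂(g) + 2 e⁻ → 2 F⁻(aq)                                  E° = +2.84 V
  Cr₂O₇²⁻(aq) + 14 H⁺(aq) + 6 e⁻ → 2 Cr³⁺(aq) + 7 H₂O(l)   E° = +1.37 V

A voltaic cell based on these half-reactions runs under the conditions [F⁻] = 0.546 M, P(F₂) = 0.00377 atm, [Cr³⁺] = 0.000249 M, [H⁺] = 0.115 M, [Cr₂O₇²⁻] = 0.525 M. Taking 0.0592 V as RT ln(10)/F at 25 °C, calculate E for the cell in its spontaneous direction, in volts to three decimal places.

F₂/F⁻ is the cathode (higher E°), Cr₂O₇²⁻/Cr³⁺ the anode: E°cell = +2.84 − (+1.37) = +1.47 V, n = 6.
Overall: 3 F₂(g) + 2 Cr³⁺(aq) + 7 H₂O(l) → 6 F⁻(aq) + Cr₂O₇²⁻(aq) + 14 H⁺(aq)
Q = [F⁻]^6·[Cr₂O₇²⁻]·[H⁺]^14 / (P(F₂)^3·[Cr³⁺]^2); log Q = -0.528.
E = E° − (0.0592/n) log Q = +1.47 − (0.0592/6)(-0.528) = +1.475 V.

+1.475 V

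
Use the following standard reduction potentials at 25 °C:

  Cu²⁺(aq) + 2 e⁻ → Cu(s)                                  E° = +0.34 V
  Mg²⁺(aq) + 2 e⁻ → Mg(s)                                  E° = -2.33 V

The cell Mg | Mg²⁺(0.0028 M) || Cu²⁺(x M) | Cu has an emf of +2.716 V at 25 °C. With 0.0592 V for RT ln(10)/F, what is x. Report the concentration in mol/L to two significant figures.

0.10 M

Cu²⁺/Cu is the cathode, Mg²⁺/Mg the anode: E°cell = +2.67 V, n = 2.
Overall reaction: Cu²⁺(aq) + Mg(s) → Cu(s) + Mg²⁺(aq); Q = [Mg²⁺]^1/[Cu²⁺]^1.
From E = E° − (0.0592/n) log Q: log Q = (E° − E)·n/0.0592 = (+2.67 − (+2.716))·2/0.0592 = -1.5541.
So 1·log[Cu²⁺] = 1·log(0.0028) − log Q = -2.5528 − (-1.5541) = -0.9987; [Cu²⁺] = 10^(-0.9987) ≈ 0.10 M.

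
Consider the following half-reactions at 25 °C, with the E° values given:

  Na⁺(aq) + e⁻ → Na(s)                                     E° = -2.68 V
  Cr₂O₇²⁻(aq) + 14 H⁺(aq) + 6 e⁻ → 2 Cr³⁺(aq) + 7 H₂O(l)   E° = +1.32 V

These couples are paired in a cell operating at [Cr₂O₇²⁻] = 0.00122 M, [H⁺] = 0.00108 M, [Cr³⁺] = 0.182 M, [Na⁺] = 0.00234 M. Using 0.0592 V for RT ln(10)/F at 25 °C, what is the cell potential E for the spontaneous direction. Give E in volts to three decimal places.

Cr₂O₇²⁻/Cr³⁺ is the cathode (higher E°), Na⁺/Na the anode: E°cell = +1.32 − (-2.68) = +4.00 V, n = 6.
Overall: Cr₂O₇²⁻(aq) + 14 H⁺(aq) + 6 Na(s) → 2 Cr³⁺(aq) + 7 H₂O(l) + 6 Na⁺(aq)
Q = [Cr³⁺]^2·[Na⁺]^6 / ([Cr₂O₇²⁻]·[H⁺]^14); log Q = 27.181.
E = E° − (0.0592/n) log Q = +4.00 − (0.0592/6)(27.181) = +3.732 V.

+3.732 V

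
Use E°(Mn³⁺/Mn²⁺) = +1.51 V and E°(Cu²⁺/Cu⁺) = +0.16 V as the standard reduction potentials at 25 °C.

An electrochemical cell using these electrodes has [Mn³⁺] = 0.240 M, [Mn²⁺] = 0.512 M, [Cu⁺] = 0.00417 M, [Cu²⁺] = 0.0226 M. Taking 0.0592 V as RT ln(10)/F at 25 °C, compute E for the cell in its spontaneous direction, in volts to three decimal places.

+1.287 V

Mn³⁺/Mn²⁺ is the cathode (higher E°), Cu²⁺/Cu⁺ the anode: E°cell = +1.51 − (+0.16) = +1.35 V, n = 1.
Overall: Mn³⁺(aq) + Cu⁺(aq) → Mn²⁺(aq) + Cu²⁺(aq)
Q = [Mn²⁺]·[Cu²⁺] / ([Mn³⁺]·[Cu⁺]); log Q = 1.063.
E = E° − (0.0592/n) log Q = +1.35 − (0.0592/1)(1.063) = +1.287 V.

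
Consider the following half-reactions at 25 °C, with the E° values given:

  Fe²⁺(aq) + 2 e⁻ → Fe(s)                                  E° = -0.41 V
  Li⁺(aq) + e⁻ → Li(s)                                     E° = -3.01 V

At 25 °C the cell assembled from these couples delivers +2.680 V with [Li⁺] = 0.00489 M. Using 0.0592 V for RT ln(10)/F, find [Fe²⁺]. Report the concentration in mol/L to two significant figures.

Fe²⁺/Fe is the cathode, Li⁺/Li the anode: E°cell = +2.60 V, n = 2.
Overall reaction: Fe²⁺(aq) + 2 Li(s) → Fe(s) + 2 Li⁺(aq); Q = [Li⁺]^2/[Fe²⁺]^1.
From E = E° − (0.0592/n) log Q: log Q = (E° − E)·n/0.0592 = (+2.60 − (+2.680))·2/0.0592 = -2.7027.
So 1·log[Fe²⁺] = 2·log(0.00489) − log Q = -4.6214 − (-2.7027) = -1.9187; [Fe²⁺] = 10^(-1.9187) ≈ 0.012 M.

0.012 M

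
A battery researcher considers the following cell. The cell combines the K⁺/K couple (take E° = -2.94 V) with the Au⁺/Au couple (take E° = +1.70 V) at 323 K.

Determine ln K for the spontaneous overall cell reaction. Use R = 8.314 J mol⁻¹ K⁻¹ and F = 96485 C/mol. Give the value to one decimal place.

166.7

Cathode: Au⁺/Au; anode: K⁺/K. E°cell = (+1.70) − (-2.94) = +4.64 V, with n = 1.
ΔG° = −nFE° = −RT ln K, so ln K = nFE°/(RT) = (1)(96485)(+4.64) / ((8.314)(323)) = 166.711.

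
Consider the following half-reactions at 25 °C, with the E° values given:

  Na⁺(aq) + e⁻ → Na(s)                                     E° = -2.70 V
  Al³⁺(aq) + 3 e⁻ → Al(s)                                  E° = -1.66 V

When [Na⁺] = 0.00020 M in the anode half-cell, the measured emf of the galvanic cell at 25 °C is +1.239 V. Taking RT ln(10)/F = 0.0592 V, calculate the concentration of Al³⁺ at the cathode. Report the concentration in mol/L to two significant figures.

0.097 M

Al³⁺/Al is the cathode, Na⁺/Na the anode: E°cell = +1.04 V, n = 3.
Overall reaction: Al³⁺(aq) + 3 Na(s) → Al(s) + 3 Na⁺(aq); Q = [Na⁺]^3/[Al³⁺]^1.
From E = E° − (0.0592/n) log Q: log Q = (E° − E)·n/0.0592 = (+1.04 − (+1.239))·3/0.0592 = -10.0845.
So 1·log[Al³⁺] = 3·log(0.0002) − log Q = -11.0969 − (-10.0845) = -1.0124; [Al³⁺] = 10^(-1.0124) ≈ 0.097 M.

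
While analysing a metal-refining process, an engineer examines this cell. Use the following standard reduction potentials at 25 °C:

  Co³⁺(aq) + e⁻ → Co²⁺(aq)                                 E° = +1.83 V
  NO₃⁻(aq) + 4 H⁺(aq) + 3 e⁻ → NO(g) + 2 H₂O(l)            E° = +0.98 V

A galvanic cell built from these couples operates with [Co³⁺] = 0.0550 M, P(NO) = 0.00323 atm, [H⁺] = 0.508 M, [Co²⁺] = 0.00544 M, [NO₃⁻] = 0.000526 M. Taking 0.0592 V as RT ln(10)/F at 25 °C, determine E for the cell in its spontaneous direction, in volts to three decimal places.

+0.948 V

Co³⁺/Co²⁺ is the cathode (higher E°), NO₃⁻/NO the anode: E°cell = +1.83 − (+0.98) = +0.85 V, n = 3.
Overall: 3 Co³⁺(aq) + NO(g) + 2 H₂O(l) → 3 Co²⁺(aq) + NO₃⁻(aq) + 4 H⁺(aq)
Q = [Co²⁺]^3·[NO₃⁻]·[H⁺]^4 / ([Co³⁺]^3·P(NO)); log Q = -4.979.
E = E° − (0.0592/n) log Q = +0.85 − (0.0592/3)(-4.979) = +0.948 V.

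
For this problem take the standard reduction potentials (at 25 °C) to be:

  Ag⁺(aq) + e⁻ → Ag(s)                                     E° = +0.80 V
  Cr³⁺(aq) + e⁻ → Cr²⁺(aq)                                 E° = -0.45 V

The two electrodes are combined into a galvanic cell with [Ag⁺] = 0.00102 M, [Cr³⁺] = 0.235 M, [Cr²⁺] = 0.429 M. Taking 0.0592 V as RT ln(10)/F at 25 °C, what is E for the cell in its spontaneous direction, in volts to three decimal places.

+1.088 V

Ag⁺/Ag is the cathode (higher E°), Cr³⁺/Cr²⁺ the anode: E°cell = +0.80 − (-0.45) = +1.25 V, n = 1.
Overall: Ag⁺(aq) + Cr²⁺(aq) → Ag(s) + Cr³⁺(aq)
Q = [Cr³⁺] / ([Ag⁺]·[Cr²⁺]); log Q = 2.730.
E = E° − (0.0592/n) log Q = +1.25 − (0.0592/1)(2.730) = +1.088 V.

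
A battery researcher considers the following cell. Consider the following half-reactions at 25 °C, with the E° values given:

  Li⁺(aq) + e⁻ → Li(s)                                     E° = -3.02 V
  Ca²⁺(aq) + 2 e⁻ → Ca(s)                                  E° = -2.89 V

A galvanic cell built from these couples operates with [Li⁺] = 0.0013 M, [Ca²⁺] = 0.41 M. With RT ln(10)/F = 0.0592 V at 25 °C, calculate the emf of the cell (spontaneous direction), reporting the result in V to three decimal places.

+0.289 V

Ca²⁺/Ca is the cathode (higher E°), Li⁺/Li the anode: E°cell = -2.89 − (-3.02) = +0.13 V, n = 2.
Overall: Ca²⁺(aq) + 2 Li(s) → Ca(s) + 2 Li⁺(aq)
Q = [Li⁺]^2 / ([Ca²⁺]); log Q = -5.385.
E = E° − (0.0592/n) log Q = +0.13 − (0.0592/2)(-5.385) = +0.289 V.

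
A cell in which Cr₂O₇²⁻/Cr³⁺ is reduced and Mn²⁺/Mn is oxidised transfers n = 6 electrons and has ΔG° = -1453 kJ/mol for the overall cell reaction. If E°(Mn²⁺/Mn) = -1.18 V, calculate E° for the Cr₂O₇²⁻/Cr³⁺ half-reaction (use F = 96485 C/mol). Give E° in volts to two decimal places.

+1.33 V

E°cell = −ΔG°/(nF) = −(-1453×10³)/((6)(96485)) = +2.510 V.
Since Cr₂O₇²⁻/Cr³⁺ is the cathode and Mn²⁺/Mn the anode, E°cell = E°(Cr₂O₇²⁻/Cr³⁺) − E°(Mn²⁺/Mn).
So E°(Cr₂O₇²⁻/Cr³⁺) = E°cell + E°(Mn²⁺/Mn) = +2.510 + (-1.18) = +1.33 V.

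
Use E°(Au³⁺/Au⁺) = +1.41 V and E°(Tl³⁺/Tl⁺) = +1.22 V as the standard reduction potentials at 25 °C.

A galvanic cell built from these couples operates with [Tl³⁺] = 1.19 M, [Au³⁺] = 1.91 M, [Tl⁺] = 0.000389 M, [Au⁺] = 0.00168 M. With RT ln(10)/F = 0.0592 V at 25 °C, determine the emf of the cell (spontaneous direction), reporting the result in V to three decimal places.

Au³⁺/Au⁺ is the cathode (higher E°), Tl³⁺/Tl⁺ the anode: E°cell = +1.41 − (+1.22) = +0.19 V, n = 2.
Overall: Au³⁺(aq) + Tl⁺(aq) → Au⁺(aq) + Tl³⁺(aq)
Q = [Au⁺]·[Tl³⁺] / ([Au³⁺]·[Tl⁺]); log Q = 0.430.
E = E° − (0.0592/n) log Q = +0.19 − (0.0592/2)(0.430) = +0.177 V.

+0.177 V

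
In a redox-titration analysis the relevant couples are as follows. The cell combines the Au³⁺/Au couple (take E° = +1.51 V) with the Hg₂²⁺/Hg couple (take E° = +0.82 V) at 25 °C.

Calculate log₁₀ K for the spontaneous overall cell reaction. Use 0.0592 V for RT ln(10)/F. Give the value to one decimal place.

Cathode: Au³⁺/Au; anode: Hg₂²⁺/Hg. E°cell = +0.69 V, n = 6.
log K = nE°cell / 0.0592 = (6)(+0.69) / 0.0592 = 69.9.

69.9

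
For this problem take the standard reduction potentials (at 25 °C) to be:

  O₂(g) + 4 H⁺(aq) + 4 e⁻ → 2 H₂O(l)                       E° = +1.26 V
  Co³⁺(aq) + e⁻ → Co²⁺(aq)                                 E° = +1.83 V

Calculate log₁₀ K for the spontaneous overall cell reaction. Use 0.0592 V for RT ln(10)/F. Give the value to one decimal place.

38.5

Cathode: Co³⁺/Co²⁺; anode: O₂/H₂O. E°cell = +0.57 V, n = 4.
log K = nE°cell / 0.0592 = (4)(+0.57) / 0.0592 = 38.5.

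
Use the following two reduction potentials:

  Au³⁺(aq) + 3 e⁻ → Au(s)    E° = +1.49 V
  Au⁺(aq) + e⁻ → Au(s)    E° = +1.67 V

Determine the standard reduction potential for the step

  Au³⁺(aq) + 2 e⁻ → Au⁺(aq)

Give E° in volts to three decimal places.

Sequential free energies add, so n₃E°₃ = n₁E°₁ + n₂E°₂.
With n₃ = 3, and the known step contributing 1×(+1.67) V, the unknown satisfies 2·E° = 3×(+1.49) − 1×(+1.67) = +2.800.
E° = +2.800 / 2 = +1.400 V.

+1.400 V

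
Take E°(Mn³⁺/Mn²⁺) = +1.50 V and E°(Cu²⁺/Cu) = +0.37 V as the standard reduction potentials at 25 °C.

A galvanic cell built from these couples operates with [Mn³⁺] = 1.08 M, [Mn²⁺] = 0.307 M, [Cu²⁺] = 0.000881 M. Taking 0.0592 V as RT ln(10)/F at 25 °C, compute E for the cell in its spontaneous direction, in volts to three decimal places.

Mn³⁺/Mn²⁺ is the cathode (higher E°), Cu²⁺/Cu the anode: E°cell = +1.50 − (+0.37) = +1.13 V, n = 2.
Overall: 2 Mn³⁺(aq) + Cu(s) → 2 Mn²⁺(aq) + Cu²⁺(aq)
Q = [Mn²⁺]^2·[Cu²⁺] / ([Mn³⁺]^2); log Q = -4.148.
E = E° − (0.0592/n) log Q = +1.13 − (0.0592/2)(-4.148) = +1.253 V.

+1.253 V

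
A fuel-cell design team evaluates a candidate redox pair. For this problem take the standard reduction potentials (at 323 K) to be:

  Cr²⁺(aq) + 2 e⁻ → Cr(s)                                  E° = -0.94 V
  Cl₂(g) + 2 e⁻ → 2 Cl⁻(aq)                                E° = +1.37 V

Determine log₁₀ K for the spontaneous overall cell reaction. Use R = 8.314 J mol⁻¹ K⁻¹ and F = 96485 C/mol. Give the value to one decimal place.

72.1

Cathode: Cl₂/Cl⁻; anode: Cr²⁺/Cr. E°cell = (+1.37) − (-0.94) = +2.31 V, with n = 2.
ΔG° = −nFE° = −RT ln K, so ln K = nFE°/(RT) = (2)(96485)(+2.31) / ((8.314)(323)) = 165.993.
log₁₀ K = 165.993 / ln 10 = 72.1.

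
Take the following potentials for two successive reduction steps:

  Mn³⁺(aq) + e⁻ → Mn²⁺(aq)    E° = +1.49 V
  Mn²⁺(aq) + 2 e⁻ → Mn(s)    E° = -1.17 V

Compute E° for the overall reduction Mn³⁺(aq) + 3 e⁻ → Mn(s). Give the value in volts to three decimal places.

-0.283 V

Standard free energies of sequential steps add: ΔG°₃ = ΔG°₁ + ΔG°₂, so n₃E°₃ = n₁E°₁ + n₂E°₂.
E°₃ = (1×+1.49 + 2×-1.17) / 3 = (-0.850) / 3 = -0.283 V.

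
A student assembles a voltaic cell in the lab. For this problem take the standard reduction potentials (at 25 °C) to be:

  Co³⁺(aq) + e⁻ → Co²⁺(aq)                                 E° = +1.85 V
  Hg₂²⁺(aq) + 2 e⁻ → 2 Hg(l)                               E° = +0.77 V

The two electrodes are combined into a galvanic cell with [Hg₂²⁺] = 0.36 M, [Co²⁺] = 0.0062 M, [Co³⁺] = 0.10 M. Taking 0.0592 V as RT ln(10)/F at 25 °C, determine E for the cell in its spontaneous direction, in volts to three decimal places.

Co³⁺/Co²⁺ is the cathode (higher E°), Hg₂²⁺/Hg the anode: E°cell = +1.85 − (+0.77) = +1.08 V, n = 2.
Overall: 2 Co³⁺(aq) + 2 Hg(l) → 2 Co²⁺(aq) + Hg₂²⁺(aq)
Q = [Co²⁺]^2·[Hg₂²⁺] / ([Co³⁺]^2); log Q = -2.859.
E = E° − (0.0592/n) log Q = +1.08 − (0.0592/2)(-2.859) = +1.165 V.

+1.165 V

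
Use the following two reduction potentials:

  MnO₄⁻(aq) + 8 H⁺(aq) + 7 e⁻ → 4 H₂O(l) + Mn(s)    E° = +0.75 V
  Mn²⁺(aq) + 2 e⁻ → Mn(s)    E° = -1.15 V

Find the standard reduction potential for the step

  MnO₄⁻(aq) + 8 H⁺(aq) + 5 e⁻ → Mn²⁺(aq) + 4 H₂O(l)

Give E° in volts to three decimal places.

Sequential free energies add, so n₃E°₃ = n₁E°₁ + n₂E°₂.
With n₃ = 7, and the known step contributing 2×(-1.15) V, the unknown satisfies 5·E° = 7×(+0.75) − 2×(-1.15) = +7.550.
E° = +7.550 / 5 = +1.510 V.

+1.510 V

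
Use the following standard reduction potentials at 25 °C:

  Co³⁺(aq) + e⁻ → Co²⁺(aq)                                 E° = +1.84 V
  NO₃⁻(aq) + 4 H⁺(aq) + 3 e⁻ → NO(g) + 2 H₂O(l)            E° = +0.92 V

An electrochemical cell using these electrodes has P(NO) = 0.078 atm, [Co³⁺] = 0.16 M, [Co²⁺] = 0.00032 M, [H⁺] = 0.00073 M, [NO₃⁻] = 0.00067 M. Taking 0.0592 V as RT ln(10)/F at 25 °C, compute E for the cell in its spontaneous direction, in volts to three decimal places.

Co³⁺/Co²⁺ is the cathode (higher E°), NO₃⁻/NO the anode: E°cell = +1.84 − (+0.92) = +0.92 V, n = 3.
Overall: 3 Co³⁺(aq) + NO(g) + 2 H₂O(l) → 3 Co²⁺(aq) + NO₃⁻(aq) + 4 H⁺(aq)
Q = [Co²⁺]^3·[NO₃⁻]·[H⁺]^4 / ([Co³⁺]^3·P(NO)); log Q = -22.710.
E = E° − (0.0592/n) log Q = +0.92 − (0.0592/3)(-22.710) = +1.368 V.

+1.368 V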